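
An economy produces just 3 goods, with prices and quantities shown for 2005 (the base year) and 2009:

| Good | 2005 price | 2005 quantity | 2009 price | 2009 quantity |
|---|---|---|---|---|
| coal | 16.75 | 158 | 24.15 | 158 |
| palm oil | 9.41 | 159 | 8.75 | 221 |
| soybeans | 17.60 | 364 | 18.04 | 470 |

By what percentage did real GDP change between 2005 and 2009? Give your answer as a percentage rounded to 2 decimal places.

Real GDP 2005 = Nominal GDP 2005 = 16.75·158 + 9.41·159 + 17.60·364 = 10549.09.
Real GDP 2009 (at 2005 prices) = 16.75·158 + 9.41·221 + 17.60·470 = 12998.11.
Real growth = 12998.11/10549.09 − 1 = 0.2322.

23.22%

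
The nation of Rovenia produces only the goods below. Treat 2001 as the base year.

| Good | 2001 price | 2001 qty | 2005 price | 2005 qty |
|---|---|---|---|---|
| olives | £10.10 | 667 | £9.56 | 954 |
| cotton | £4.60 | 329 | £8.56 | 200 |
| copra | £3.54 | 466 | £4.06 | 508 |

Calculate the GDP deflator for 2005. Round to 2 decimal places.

104.38

Nominal GDP 2005 = 9.56·954 + 8.56·200 + 4.06·508 = 12894.72.
Real GDP 2005 (at 2001 prices) = 10.10·954 + 4.60·200 + 3.54·508 = 12353.72.
Deflator = Nominal/Real × 100 = 12894.72/12353.72 × 100 = 104.379.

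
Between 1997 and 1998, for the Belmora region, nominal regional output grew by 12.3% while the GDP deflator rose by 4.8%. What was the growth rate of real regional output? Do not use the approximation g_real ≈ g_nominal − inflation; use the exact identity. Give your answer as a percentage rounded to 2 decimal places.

(1 + g_nom) = (1 + g_real)(1 + π), so g_real = 1.1230 / 1.0480 − 1 = 0.07156.

7.16%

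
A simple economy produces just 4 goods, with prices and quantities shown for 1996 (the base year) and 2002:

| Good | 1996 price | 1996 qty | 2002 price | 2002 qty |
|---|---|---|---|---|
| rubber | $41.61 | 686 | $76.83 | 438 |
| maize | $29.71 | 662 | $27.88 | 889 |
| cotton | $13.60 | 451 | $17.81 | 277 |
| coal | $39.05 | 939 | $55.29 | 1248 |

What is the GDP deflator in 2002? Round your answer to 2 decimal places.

Nominal GDP 2002 = 76.83·438 + 27.88·889 + 17.81·277 + 55.29·1248 = 132372.15.
Real GDP 2002 (at 1996 prices) = 41.61·438 + 29.71·889 + 13.60·277 + 39.05·1248 = 97138.97.
Deflator = Nominal/Real × 100 = 132372.15/97138.97 × 100 = 136.271.

136.27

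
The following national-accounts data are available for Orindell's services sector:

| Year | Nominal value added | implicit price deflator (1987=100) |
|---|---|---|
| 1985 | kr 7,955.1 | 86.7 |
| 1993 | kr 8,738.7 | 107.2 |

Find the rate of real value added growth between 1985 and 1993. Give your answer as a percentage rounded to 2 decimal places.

-11.16%

Deflate each year: 1985 → 7955.1/0.867 = 9175.43; 1993 → 8738.7/1.072 = 8151.77.
So real value added changed by 8151.77/9175.43 − 1 = -0.1116, i.e. -11.16%.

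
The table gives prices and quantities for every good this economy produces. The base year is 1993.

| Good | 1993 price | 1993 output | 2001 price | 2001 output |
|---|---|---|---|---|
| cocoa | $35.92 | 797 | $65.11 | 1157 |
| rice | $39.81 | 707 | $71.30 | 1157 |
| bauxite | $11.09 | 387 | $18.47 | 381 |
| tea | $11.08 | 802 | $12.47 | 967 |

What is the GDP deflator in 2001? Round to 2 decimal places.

172.51

Nominal GDP 2001 = 65.11·1157 + 71.30·1157 + 18.47·381 + 12.47·967 = 176921.93.
Real GDP 2001 (at 1993 prices) = 35.92·1157 + 39.81·1157 + 11.09·381 + 11.08·967 = 102559.26.
Deflator = Nominal/Real × 100 = 176921.93/102559.26 × 100 = 172.507.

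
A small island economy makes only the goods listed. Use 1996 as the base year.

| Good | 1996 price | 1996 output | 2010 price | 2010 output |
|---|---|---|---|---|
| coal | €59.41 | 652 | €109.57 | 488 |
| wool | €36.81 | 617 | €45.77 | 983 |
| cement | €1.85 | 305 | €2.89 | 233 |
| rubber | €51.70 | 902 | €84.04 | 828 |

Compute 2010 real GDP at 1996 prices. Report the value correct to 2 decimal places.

Real GDP 2010 = Σ (p_1996 × q_2010) = 59.41·488 + 36.81·983 + 1.85·233 + 51.70·828 = 108414.96.

€108414.96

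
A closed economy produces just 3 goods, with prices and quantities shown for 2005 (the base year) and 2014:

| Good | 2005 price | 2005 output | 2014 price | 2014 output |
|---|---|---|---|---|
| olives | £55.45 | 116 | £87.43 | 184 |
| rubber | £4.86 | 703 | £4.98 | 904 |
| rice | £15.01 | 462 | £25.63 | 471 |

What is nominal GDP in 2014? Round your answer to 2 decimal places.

Nominal GDP 2014 = Σ (p_2014 × q_2014) = 87.43·184 + 4.98·904 + 25.63·471 = 32660.77.

£32660.77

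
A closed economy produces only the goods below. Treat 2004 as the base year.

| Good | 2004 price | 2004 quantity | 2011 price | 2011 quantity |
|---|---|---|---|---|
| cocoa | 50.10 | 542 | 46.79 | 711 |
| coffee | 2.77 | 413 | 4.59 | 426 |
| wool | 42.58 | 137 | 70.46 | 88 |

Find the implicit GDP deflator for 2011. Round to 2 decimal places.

Nominal GDP 2011 = 46.79·711 + 4.59·426 + 70.46·88 = 41423.51.
Real GDP 2011 (at 2004 prices) = 50.10·711 + 2.77·426 + 42.58·88 = 40548.16.
Deflator = Nominal/Real × 100 = 41423.51/40548.16 × 100 = 102.159.

102.16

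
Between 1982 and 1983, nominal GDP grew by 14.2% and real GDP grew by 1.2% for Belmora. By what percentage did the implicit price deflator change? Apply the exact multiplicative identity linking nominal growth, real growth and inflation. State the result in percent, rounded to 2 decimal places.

12.85%

(1 + g_nom) = (1 + g_real)(1 + π), so π = 1.1420 / 1.0120 − 1 = 0.12846.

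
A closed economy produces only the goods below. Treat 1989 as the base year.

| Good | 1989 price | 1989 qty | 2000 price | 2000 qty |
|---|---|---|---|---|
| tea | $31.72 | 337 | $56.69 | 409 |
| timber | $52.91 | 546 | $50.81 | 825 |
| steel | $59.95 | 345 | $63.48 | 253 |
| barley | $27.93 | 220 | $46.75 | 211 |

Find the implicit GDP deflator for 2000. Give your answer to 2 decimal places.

Nominal GDP 2000 = 56.69·409 + 50.81·825 + 63.48·253 + 46.75·211 = 91029.15.
Real GDP 2000 (at 1989 prices) = 31.72·409 + 52.91·825 + 59.95·253 + 27.93·211 = 77684.81.
Deflator = Nominal/Real × 100 = 91029.15/77684.81 × 100 = 117.178.

117.18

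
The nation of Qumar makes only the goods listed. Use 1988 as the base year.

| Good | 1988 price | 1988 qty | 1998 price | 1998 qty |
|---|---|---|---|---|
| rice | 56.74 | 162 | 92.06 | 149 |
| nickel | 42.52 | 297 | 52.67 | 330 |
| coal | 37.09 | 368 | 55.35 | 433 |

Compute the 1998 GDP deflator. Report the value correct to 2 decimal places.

Nominal GDP 1998 = 92.06·149 + 52.67·330 + 55.35·433 = 55064.59.
Real GDP 1998 (at 1988 prices) = 56.74·149 + 42.52·330 + 37.09·433 = 38545.83.
Deflator = Nominal/Real × 100 = 55064.59/38545.83 × 100 = 142.855.

142.85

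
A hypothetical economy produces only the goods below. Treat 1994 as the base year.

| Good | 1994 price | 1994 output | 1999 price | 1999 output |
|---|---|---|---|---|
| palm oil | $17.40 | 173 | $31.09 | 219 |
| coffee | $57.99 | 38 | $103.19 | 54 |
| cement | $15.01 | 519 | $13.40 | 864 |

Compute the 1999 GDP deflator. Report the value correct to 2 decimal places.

Nominal GDP 1999 = 31.09·219 + 103.19·54 + 13.40·864 = 23958.57.
Real GDP 1999 (at 1994 prices) = 17.40·219 + 57.99·54 + 15.01·864 = 19910.70.
Deflator = Nominal/Real × 100 = 23958.57/19910.70 × 100 = 120.330.

120.33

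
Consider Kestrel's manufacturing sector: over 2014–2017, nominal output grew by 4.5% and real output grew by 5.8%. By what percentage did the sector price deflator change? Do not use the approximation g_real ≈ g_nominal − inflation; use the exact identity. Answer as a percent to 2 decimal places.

-1.23%

(1 + g_nom) = (1 + g_real)(1 + π), so π = 1.0450 / 1.0580 − 1 = -0.01229.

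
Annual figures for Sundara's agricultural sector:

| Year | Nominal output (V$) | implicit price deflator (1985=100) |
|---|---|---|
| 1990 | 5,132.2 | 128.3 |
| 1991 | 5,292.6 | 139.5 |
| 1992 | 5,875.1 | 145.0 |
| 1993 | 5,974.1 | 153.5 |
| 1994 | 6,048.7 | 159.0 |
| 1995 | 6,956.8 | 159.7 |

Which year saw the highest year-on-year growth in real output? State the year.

1995

1991: real = 5292.6/1.395 = 3793.98; growth vs 1990 (4000.16) = -5.15%.
1992: real = 5875.1/1.450 = 4051.79; growth vs 1991 (3793.98) = 6.80%.
1993: real = 5974.1/1.535 = 3891.92; growth vs 1992 (4051.79) = -3.95%.
1994: real = 6048.7/1.590 = 3804.21; growth vs 1993 (3891.92) = -2.25%.
1995: real = 6956.8/1.597 = 4356.17; growth vs 1994 (3804.21) = 14.51%.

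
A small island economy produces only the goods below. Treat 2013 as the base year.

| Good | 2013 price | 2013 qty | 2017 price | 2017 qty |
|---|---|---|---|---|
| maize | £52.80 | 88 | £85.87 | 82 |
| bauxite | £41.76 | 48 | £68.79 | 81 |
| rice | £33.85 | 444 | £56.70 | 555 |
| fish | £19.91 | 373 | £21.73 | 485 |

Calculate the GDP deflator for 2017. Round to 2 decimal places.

Nominal GDP 2017 = 85.87·82 + 68.79·81 + 56.70·555 + 21.73·485 = 54620.88.
Real GDP 2017 (at 2013 prices) = 52.80·82 + 41.76·81 + 33.85·555 + 19.91·485 = 36155.26.
Deflator = Nominal/Real × 100 = 54620.88/36155.26 × 100 = 151.073.

151.07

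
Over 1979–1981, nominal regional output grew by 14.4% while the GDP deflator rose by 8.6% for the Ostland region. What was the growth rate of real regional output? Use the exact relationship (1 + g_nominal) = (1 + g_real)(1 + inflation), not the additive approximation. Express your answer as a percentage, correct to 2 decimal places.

(1 + g_nom) = (1 + g_real)(1 + π), so g_real = 1.1440 / 1.0860 − 1 = 0.05341.

5.34%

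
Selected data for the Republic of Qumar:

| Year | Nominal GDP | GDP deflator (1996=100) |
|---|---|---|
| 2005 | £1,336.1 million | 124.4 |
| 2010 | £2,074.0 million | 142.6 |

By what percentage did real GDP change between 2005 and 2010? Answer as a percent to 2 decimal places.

35.42%

Deflate each year: 2005 → 1336.1/1.244 = 1074.04; 2010 → 2074.0/1.426 = 1454.42.
So real GDP changed by 1454.42/1074.04 − 1 = 0.3542, i.e. 35.42%.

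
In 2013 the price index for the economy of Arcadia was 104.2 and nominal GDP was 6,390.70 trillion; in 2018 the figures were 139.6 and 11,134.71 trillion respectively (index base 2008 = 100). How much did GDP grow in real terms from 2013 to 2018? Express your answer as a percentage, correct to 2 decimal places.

Deflate each year: 2013 → 6390.70/1.042 = 6133.11; 2018 → 11134.71/1.396 = 7976.15.
So real GDP changed by 7976.15/6133.11 − 1 = 0.3005, i.e. 30.05%.

30.05%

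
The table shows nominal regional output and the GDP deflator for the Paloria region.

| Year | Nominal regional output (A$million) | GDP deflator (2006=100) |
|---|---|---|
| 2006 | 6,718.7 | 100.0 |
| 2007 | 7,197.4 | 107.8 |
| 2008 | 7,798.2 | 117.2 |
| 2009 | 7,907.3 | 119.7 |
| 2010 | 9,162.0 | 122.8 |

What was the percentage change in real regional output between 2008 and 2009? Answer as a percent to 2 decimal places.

-0.72%

Real regional output 2008 = 7798.2/1.172 = 6653.75.
Real regional output 2009 = 7907.3/1.197 = 6605.93.
Change = 6605.93/6653.75 − 1 = -0.0072.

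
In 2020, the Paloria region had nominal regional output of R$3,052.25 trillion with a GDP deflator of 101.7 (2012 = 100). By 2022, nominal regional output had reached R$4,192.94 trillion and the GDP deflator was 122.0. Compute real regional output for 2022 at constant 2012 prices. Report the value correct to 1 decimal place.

R$3,436.8 trillion

Real regional output = Nominal / (GDP deflator/100) = 4192.94 / 1.220 = 3436.84.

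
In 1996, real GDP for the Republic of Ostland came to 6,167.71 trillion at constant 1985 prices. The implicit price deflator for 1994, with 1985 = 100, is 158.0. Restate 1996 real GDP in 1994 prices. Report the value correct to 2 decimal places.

9,744.98 trillion

Real GDP in 1994 prices = Real GDP in 1985 prices × (P_1994/P_1985) = 6167.71 × 1.580 = 9744.98.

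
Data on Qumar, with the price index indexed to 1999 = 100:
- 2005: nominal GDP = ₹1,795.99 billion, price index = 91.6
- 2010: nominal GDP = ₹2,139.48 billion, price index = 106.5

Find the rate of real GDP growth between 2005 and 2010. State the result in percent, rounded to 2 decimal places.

2.46%

Real GDP 2005 = 1795.99 / 0.916 = 1960.69.
Real GDP 2010 = 2139.48 / 1.065 = 2008.90.
Real growth = 2008.90 / 1960.69 − 1 = 0.0246.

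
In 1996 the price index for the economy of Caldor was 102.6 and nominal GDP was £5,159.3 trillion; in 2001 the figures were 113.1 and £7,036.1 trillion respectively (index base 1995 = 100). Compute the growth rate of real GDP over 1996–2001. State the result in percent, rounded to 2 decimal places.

Deflate each year: 1996 → 5159.3/1.026 = 5028.56; 2001 → 7036.1/1.131 = 6221.13.
So real GDP changed by 6221.13/5028.56 − 1 = 0.2372, i.e. 23.72%.

23.72%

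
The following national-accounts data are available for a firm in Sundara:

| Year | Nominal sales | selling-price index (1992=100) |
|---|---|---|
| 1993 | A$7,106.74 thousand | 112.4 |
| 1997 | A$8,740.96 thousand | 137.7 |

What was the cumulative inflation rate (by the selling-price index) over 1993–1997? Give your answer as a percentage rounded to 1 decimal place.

Price-level change = 137.7 / 112.4 − 1 = 0.2251.

22.5%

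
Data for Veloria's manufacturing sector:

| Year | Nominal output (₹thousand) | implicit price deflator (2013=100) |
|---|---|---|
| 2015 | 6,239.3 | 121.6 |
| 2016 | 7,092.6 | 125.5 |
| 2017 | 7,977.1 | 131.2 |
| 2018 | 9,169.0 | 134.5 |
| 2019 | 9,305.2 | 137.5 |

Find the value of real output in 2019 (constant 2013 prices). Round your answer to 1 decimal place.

₹6,767.4 thousand

Real output 2019 = 9305.2 / 1.375 = 6767.42.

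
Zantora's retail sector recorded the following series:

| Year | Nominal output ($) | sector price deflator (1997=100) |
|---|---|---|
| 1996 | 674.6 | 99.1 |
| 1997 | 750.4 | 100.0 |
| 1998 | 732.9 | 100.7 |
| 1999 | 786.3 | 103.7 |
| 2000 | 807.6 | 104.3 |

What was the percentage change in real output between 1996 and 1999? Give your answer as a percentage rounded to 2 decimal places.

Real output 1996 = 674.6/0.991 = 680.73.
Real output 1999 = 786.3/1.037 = 758.24.
Change = 758.24/680.73 − 1 = 0.1139.

11.39%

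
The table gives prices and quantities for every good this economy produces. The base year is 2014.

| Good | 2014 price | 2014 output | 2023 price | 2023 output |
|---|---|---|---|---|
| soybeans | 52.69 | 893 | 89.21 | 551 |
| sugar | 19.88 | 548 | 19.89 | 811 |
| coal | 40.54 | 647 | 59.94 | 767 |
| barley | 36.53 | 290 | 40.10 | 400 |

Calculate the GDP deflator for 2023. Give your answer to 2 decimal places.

Nominal GDP 2023 = 89.21·551 + 19.89·811 + 59.94·767 + 40.10·400 = 127299.48.
Real GDP 2023 (at 2014 prices) = 52.69·551 + 19.88·811 + 40.54·767 + 36.53·400 = 90861.05.
Deflator = Nominal/Real × 100 = 127299.48/90861.05 × 100 = 140.103.

140.10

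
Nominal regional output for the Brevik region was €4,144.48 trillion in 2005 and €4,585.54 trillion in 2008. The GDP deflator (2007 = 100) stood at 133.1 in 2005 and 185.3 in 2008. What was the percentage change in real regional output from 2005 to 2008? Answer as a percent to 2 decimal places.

Real regional output 2005 = 4144.48 / 1.331 = 3113.81.
Real regional output 2008 = 4585.54 / 1.853 = 2474.66.
Real growth = 2474.66 / 3113.81 − 1 = -0.2053.

-20.53%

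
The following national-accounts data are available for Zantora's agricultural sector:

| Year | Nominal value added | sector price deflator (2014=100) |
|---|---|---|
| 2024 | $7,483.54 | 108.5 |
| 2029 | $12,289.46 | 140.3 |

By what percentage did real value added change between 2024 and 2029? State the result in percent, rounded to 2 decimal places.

Deflate each year: 2024 → 7483.54/1.085 = 6897.27; 2029 → 12289.46/1.403 = 8759.42.
So real value added changed by 8759.42/6897.27 − 1 = 0.2700, i.e. 27.00%.

27.00%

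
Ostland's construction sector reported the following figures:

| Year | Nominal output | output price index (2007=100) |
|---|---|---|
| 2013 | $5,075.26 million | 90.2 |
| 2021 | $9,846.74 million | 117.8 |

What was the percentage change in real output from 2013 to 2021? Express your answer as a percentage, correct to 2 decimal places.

Deflate each year: 2013 → 5075.26/0.902 = 5626.67; 2021 → 9846.74/1.178 = 8358.86.
So real output changed by 8358.86/5626.67 − 1 = 0.4856, i.e. 48.56%.

48.56%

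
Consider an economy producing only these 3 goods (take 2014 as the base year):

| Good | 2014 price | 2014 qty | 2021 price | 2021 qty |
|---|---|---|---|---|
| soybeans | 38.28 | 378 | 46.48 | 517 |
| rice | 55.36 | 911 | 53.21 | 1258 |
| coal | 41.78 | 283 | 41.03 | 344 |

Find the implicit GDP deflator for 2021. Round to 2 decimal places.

101.23

Nominal GDP 2021 = 46.48·517 + 53.21·1258 + 41.03·344 = 105082.66.
Real GDP 2021 (at 2014 prices) = 38.28·517 + 55.36·1258 + 41.78·344 = 103805.96.
Deflator = Nominal/Real × 100 = 105082.66/103805.96 × 100 = 101.230.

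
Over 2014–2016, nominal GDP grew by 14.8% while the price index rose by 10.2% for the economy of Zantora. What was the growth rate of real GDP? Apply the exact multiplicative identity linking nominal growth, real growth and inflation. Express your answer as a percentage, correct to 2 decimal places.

(1 + g_nom) = (1 + g_real)(1 + π), so g_real = 1.1480 / 1.1020 − 1 = 0.04174.

4.17%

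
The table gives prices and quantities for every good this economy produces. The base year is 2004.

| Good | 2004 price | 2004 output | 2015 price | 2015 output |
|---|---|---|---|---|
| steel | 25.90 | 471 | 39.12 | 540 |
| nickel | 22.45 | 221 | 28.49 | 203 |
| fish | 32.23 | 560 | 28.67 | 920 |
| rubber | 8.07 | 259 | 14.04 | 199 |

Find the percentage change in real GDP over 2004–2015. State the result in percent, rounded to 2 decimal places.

33.52%

Real GDP 2004 = Nominal GDP 2004 = 25.90·471 + 22.45·221 + 32.23·560 + 8.07·259 = 37299.28.
Real GDP 2015 (at 2004 prices) = 25.90·540 + 22.45·203 + 32.23·920 + 8.07·199 = 49800.88.
Real growth = 49800.88/37299.28 − 1 = 0.3352.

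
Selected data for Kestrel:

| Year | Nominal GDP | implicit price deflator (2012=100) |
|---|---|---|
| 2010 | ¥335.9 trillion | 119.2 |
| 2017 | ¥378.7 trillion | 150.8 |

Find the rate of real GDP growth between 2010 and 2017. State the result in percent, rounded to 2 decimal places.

-10.88%

Real GDP 2010 = 335.9 / 1.192 = 281.80.
Real GDP 2017 = 378.7 / 1.508 = 251.13.
Real growth = 251.13 / 281.80 − 1 = -0.1088.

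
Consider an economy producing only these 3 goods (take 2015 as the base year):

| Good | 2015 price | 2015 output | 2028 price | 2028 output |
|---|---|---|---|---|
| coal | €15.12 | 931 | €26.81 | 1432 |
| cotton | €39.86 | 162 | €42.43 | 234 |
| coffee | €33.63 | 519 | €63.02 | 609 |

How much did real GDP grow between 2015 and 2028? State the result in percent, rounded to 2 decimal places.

Real GDP 2015 = Nominal GDP 2015 = 15.12·931 + 39.86·162 + 33.63·519 = 37988.01.
Real GDP 2028 (at 2015 prices) = 15.12·1432 + 39.86·234 + 33.63·609 = 51459.75.
Real growth = 51459.75/37988.01 − 1 = 0.3546.

35.46%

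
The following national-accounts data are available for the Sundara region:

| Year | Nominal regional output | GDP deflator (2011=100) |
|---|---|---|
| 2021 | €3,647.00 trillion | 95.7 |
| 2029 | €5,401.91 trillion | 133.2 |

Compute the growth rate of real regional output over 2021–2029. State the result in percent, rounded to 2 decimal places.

Real regional output 2021 = 3647.00 / 0.957 = 3810.87.
Real regional output 2029 = 5401.91 / 1.332 = 4055.49.
Real growth = 4055.49 / 3810.87 − 1 = 0.0642.

6.42%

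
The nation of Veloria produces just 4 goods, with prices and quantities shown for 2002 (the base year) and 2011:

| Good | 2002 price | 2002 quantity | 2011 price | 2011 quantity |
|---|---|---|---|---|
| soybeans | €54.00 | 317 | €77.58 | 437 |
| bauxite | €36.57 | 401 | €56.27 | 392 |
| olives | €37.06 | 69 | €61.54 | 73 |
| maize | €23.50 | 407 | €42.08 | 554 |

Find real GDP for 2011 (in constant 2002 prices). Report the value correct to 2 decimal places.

Real GDP 2011 = Σ (p_2002 × q_2011) = 54.00·437 + 36.57·392 + 37.06·73 + 23.50·554 = 53657.82.

€53657.82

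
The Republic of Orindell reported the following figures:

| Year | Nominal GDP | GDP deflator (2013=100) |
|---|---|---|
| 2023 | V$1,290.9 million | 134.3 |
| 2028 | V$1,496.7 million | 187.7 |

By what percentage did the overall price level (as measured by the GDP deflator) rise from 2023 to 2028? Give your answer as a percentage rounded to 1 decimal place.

39.8%

Price-level change = 187.7 / 134.3 − 1 = 0.3976.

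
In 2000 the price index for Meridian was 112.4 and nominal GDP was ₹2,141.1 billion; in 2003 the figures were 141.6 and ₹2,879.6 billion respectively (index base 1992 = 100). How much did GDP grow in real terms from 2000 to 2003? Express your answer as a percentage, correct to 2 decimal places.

Real GDP 2000 = 2141.1 / 1.124 = 1904.89.
Real GDP 2003 = 2879.6 / 1.416 = 2033.62.
Real growth = 2033.62 / 1904.89 − 1 = 0.0676.

6.76%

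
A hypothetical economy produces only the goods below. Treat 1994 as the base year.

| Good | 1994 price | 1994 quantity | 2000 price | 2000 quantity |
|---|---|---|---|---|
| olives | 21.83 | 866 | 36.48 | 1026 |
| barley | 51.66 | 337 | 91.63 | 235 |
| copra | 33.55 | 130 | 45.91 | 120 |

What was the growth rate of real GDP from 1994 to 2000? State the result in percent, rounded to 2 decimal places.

-5.19%

Real GDP 1994 = Nominal GDP 1994 = 21.83·866 + 51.66·337 + 33.55·130 = 40675.70.
Real GDP 2000 (at 1994 prices) = 21.83·1026 + 51.66·235 + 33.55·120 = 38563.68.
Real growth = 38563.68/40675.70 − 1 = -0.0519.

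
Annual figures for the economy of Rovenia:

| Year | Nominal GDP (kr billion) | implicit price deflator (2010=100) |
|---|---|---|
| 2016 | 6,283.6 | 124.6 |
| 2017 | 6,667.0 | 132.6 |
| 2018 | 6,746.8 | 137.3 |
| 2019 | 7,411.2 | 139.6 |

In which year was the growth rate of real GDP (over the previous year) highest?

2017: real = 6667.0/1.326 = 5027.90; growth vs 2016 (5043.02) = -0.30%.
2018: real = 6746.8/1.373 = 4913.91; growth vs 2017 (5027.90) = -2.27%.
2019: real = 7411.2/1.396 = 5308.88; growth vs 2018 (4913.91) = 8.04%.

2019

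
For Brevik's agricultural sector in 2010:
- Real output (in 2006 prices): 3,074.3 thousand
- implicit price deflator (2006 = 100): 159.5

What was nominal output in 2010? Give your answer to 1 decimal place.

4,903.5 thousand

Nominal output = Real × (implicit price deflator/100) = 3074.3 × 1.595 = 4903.51.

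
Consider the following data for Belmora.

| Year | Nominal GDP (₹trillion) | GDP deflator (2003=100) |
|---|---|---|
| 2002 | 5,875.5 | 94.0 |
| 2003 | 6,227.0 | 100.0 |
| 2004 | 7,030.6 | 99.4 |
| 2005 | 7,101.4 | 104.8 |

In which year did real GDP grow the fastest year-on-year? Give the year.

2004

2003: real = 6227.0/1.000 = 6227.00; growth vs 2002 (6250.53) = -0.38%.
2004: real = 7030.6/0.994 = 7073.04; growth vs 2003 (6227.00) = 13.59%.
2005: real = 7101.4/1.048 = 6776.15; growth vs 2004 (7073.04) = -4.20%.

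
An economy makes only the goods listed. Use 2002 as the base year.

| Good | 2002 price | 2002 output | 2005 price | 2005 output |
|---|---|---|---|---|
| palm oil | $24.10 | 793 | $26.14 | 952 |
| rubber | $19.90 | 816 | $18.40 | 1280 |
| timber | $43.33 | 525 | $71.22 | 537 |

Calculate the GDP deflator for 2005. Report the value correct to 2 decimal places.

120.92

Nominal GDP 2005 = 26.14·952 + 18.40·1280 + 71.22·537 = 86682.42.
Real GDP 2005 (at 2002 prices) = 24.10·952 + 19.90·1280 + 43.33·537 = 71683.41.
Deflator = Nominal/Real × 100 = 86682.42/71683.41 × 100 = 120.924.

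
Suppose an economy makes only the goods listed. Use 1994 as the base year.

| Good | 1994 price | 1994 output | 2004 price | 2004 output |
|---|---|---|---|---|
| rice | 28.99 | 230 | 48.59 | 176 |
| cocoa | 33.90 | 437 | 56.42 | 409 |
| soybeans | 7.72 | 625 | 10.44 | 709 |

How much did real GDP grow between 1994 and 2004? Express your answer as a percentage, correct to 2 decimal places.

-7.09%

Real GDP 1994 = Nominal GDP 1994 = 28.99·230 + 33.90·437 + 7.72·625 = 26307.00.
Real GDP 2004 (at 1994 prices) = 28.99·176 + 33.90·409 + 7.72·709 = 24440.82.
Real growth = 24440.82/26307.00 − 1 = -0.0709.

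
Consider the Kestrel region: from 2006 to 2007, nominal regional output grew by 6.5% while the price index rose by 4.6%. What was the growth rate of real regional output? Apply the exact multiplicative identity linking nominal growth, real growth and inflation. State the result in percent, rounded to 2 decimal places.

(1 + g_nom) = (1 + g_real)(1 + π), so g_real = 1.0650 / 1.0460 − 1 = 0.01816.

1.82%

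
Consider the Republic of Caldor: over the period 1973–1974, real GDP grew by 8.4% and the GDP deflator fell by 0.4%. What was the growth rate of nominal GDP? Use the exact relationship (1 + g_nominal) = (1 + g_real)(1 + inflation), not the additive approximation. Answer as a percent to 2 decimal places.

7.97%

(1 + g_nom) = (1 + g_real)(1 + π) = 1.0840 × 0.9960 = 1.07966.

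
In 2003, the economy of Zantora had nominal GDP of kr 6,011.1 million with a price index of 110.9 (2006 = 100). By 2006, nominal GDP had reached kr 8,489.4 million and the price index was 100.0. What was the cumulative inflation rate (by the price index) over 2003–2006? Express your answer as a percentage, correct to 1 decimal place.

Price-level change = 100.0 / 110.9 − 1 = -0.0983.

-9.8%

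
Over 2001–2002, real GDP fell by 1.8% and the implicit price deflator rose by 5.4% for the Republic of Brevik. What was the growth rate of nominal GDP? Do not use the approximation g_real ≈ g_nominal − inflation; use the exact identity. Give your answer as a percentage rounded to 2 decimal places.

(1 + g_nom) = (1 + g_real)(1 + π) = 0.9820 × 1.0540 = 1.03503.

3.50%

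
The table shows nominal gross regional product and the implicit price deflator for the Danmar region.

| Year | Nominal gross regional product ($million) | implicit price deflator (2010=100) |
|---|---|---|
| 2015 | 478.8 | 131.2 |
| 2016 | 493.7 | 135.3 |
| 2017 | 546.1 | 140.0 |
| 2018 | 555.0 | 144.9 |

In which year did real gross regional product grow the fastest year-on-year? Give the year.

2017

2016: real = 493.7/1.353 = 364.89; growth vs 2015 (364.94) = -0.01%.
2017: real = 546.1/1.400 = 390.07; growth vs 2016 (364.89) = 6.90%.
2018: real = 555.0/1.449 = 383.02; growth vs 2017 (390.07) = -1.81%.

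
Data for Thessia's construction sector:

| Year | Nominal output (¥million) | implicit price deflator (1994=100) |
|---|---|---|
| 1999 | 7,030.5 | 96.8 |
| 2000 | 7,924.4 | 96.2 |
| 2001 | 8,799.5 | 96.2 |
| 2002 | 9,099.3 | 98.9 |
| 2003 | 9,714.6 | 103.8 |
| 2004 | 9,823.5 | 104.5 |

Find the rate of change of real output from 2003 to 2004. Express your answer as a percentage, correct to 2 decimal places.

Real output 2003 = 9714.6/1.038 = 9358.96.
Real output 2004 = 9823.5/1.045 = 9400.48.
Change = 9400.48/9358.96 − 1 = 0.0044.

0.44%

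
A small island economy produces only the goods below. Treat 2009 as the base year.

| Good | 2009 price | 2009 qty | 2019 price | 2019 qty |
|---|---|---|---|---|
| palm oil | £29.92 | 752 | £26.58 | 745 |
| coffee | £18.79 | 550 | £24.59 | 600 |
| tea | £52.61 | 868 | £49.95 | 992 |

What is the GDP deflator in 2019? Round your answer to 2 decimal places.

Nominal GDP 2019 = 26.58·745 + 24.59·600 + 49.95·992 = 84106.50.
Real GDP 2019 (at 2009 prices) = 29.92·745 + 18.79·600 + 52.61·992 = 85753.52.
Deflator = Nominal/Real × 100 = 84106.50/85753.52 × 100 = 98.079.

98.08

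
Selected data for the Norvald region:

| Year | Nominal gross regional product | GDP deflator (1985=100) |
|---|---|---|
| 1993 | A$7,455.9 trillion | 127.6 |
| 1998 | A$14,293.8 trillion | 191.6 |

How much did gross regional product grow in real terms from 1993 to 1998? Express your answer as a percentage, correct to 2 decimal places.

27.67%

Deflate each year: 1993 → 7455.9/1.276 = 5843.18; 1998 → 14293.8/1.916 = 7460.23.
So real gross regional product changed by 7460.23/5843.18 − 1 = 0.2767, i.e. 27.67%.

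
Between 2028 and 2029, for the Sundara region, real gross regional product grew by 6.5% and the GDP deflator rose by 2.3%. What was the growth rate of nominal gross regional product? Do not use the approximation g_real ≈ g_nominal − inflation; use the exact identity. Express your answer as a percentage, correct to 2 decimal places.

8.95%

(1 + g_nom) = (1 + g_real)(1 + π) = 1.0650 × 1.0230 = 1.08950.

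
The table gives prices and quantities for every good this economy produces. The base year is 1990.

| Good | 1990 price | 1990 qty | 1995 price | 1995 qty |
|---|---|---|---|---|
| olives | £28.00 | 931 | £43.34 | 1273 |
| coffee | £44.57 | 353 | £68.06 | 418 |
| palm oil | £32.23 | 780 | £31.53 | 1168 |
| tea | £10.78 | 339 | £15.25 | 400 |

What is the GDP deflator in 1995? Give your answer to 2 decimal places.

131.50

Nominal GDP 1995 = 43.34·1273 + 68.06·418 + 31.53·1168 + 15.25·400 = 126547.94.
Real GDP 1995 (at 1990 prices) = 28.00·1273 + 44.57·418 + 32.23·1168 + 10.78·400 = 96230.90.
Deflator = Nominal/Real × 100 = 126547.94/96230.90 × 100 = 131.504.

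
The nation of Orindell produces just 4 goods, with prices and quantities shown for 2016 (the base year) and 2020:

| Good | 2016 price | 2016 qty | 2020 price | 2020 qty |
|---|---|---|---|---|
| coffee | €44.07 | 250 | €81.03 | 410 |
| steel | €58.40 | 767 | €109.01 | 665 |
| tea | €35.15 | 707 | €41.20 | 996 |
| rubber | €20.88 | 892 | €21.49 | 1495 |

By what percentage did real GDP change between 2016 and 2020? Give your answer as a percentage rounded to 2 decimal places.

24.01%

Real GDP 2016 = Nominal GDP 2016 = 44.07·250 + 58.40·767 + 35.15·707 + 20.88·892 = 99286.31.
Real GDP 2020 (at 2016 prices) = 44.07·410 + 58.40·665 + 35.15·996 + 20.88·1495 = 123129.70.
Real growth = 123129.70/99286.31 − 1 = 0.2401.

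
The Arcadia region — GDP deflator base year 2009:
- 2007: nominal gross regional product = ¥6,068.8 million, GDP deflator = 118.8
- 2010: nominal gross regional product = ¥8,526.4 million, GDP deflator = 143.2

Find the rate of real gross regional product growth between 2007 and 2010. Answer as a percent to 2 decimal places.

Real gross regional product 2007 = 6068.8 / 1.188 = 5108.42.
Real gross regional product 2010 = 8526.4 / 1.432 = 5954.19.
Real growth = 5954.19 / 5108.42 − 1 = 0.1656.

16.56%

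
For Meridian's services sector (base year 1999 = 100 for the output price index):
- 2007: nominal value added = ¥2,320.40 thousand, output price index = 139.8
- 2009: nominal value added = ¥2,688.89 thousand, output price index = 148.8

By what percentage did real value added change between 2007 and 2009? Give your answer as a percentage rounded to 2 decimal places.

8.87%

Deflate each year: 2007 → 2320.40/1.398 = 1659.80; 2009 → 2688.89/1.488 = 1807.05.
So real value added changed by 1807.05/1659.80 − 1 = 0.0887, i.e. 8.87%.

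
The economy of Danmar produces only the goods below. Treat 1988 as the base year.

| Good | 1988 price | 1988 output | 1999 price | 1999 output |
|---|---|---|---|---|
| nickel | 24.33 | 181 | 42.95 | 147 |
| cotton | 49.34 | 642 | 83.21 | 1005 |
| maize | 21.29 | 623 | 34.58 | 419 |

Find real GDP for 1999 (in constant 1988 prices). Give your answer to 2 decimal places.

62083.72

Real GDP 1999 = Σ (p_1988 × q_1999) = 24.33·147 + 49.34·1005 + 21.29·419 = 62083.72.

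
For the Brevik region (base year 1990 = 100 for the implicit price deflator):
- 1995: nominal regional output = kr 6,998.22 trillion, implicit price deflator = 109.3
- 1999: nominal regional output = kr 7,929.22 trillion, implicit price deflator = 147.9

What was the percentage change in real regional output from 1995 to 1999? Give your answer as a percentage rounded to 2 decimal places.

-16.27%

Real regional output 1995 = 6998.22 / 1.093 = 6402.76.
Real regional output 1999 = 7929.22 / 1.479 = 5361.20.
Real growth = 5361.20 / 6402.76 − 1 = -0.1627.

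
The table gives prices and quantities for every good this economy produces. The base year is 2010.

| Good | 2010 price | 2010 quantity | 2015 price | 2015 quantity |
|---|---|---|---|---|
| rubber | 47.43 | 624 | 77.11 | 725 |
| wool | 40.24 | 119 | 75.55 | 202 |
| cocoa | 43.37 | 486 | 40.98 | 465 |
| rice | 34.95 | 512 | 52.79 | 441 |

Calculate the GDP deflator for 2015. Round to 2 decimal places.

145.34

Nominal GDP 2015 = 77.11·725 + 75.55·202 + 40.98·465 + 52.79·441 = 113501.94.
Real GDP 2015 (at 2010 prices) = 47.43·725 + 40.24·202 + 43.37·465 + 34.95·441 = 78095.23.
Deflator = Nominal/Real × 100 = 113501.94/78095.23 × 100 = 145.338.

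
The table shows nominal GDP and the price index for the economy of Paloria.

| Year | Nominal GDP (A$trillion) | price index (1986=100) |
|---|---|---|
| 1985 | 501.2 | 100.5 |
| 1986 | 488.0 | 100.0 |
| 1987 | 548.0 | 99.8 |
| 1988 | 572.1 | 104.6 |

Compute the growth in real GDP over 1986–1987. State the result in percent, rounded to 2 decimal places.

12.52%

Real GDP 1986 = 488.0/1.000 = 488.00.
Real GDP 1987 = 548.0/0.998 = 549.10.
Change = 549.10/488.00 − 1 = 0.1252.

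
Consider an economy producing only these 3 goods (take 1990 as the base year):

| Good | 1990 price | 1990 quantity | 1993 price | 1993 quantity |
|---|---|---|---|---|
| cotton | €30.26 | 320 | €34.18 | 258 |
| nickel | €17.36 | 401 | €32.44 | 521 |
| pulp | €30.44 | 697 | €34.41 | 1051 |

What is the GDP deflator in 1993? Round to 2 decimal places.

126.70

Nominal GDP 1993 = 34.18·258 + 32.44·521 + 34.41·1051 = 61884.59.
Real GDP 1993 (at 1990 prices) = 30.26·258 + 17.36·521 + 30.44·1051 = 48844.08.
Deflator = Nominal/Real × 100 = 61884.59/48844.08 × 100 = 126.698.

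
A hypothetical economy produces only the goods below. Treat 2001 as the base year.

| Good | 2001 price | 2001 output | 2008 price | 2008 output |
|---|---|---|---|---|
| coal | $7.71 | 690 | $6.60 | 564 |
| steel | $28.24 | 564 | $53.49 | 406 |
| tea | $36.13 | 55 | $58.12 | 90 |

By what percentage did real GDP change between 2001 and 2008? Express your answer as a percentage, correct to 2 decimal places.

Real GDP 2001 = Nominal GDP 2001 = 7.71·690 + 28.24·564 + 36.13·55 = 23234.41.
Real GDP 2008 (at 2001 prices) = 7.71·564 + 28.24·406 + 36.13·90 = 19065.58.
Real growth = 19065.58/23234.41 − 1 = -0.1794.

-17.94%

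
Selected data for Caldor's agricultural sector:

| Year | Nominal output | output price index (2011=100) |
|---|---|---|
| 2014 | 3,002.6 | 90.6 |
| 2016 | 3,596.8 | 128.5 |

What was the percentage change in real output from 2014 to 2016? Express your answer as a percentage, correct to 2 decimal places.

Real output 2014 = 3002.6 / 0.906 = 3314.13.
Real output 2016 = 3596.8 / 1.285 = 2799.07.
Real growth = 2799.07 / 3314.13 − 1 = -0.1554.

-15.54%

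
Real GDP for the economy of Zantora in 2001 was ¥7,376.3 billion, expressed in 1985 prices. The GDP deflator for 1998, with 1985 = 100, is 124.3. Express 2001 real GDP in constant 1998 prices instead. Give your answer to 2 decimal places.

¥9,168.74 billion

Real GDP in 1998 prices = Real GDP in 1985 prices × (P_1998/P_1985) = 7376.3 × 1.243 = 9168.74.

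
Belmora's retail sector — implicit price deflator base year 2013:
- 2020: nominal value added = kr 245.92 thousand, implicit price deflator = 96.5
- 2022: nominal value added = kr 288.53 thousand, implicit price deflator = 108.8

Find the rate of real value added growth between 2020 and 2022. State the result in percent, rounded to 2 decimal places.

4.06%

Deflate each year: 2020 → 245.92/0.965 = 254.84; 2022 → 288.53/1.088 = 265.19.
So real value added changed by 265.19/254.84 − 1 = 0.0406, i.e. 4.06%.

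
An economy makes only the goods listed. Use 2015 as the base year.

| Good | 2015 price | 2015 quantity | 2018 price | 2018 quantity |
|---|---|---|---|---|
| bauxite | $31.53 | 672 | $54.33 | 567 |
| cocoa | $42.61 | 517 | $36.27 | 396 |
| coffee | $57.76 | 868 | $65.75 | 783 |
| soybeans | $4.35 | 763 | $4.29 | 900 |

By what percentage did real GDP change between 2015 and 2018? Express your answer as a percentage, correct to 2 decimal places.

-13.22%

Real GDP 2015 = Nominal GDP 2015 = 31.53·672 + 42.61·517 + 57.76·868 + 4.35·763 = 96672.26.
Real GDP 2018 (at 2015 prices) = 31.53·567 + 42.61·396 + 57.76·783 + 4.35·900 = 83892.15.
Real growth = 83892.15/96672.26 − 1 = -0.1322.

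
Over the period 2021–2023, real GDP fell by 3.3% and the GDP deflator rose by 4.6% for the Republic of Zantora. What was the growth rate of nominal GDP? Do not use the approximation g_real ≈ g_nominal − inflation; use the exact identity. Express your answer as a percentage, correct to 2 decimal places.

1.15%

(1 + g_nom) = (1 + g_real)(1 + π) = 0.9670 × 1.0460 = 1.01148.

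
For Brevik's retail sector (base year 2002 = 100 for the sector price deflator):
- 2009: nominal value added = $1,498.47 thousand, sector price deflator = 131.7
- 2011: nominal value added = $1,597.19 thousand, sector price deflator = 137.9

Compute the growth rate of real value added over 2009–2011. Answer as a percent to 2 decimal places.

Deflate each year: 2009 → 1498.47/1.317 = 1137.79; 2011 → 1597.19/1.379 = 1158.22.
So real value added changed by 1158.22/1137.79 − 1 = 0.0180, i.e. 1.80%.

1.80%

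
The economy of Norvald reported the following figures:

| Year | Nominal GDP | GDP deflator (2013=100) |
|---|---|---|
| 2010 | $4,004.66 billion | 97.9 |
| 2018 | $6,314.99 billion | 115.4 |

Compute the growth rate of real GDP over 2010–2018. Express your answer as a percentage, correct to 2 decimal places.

Real GDP 2010 = 4004.66 / 0.979 = 4090.56.
Real GDP 2018 = 6314.99 / 1.154 = 5472.26.
Real growth = 5472.26 / 4090.56 − 1 = 0.3378.

33.78%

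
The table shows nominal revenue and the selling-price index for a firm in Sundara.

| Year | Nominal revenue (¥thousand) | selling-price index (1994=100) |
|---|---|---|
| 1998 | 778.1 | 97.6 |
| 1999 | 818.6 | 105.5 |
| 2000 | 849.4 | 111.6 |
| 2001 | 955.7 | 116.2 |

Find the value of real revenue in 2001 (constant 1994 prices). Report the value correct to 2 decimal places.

Real revenue 2001 = 955.7 / 1.162 = 822.46.

¥822.46 thousand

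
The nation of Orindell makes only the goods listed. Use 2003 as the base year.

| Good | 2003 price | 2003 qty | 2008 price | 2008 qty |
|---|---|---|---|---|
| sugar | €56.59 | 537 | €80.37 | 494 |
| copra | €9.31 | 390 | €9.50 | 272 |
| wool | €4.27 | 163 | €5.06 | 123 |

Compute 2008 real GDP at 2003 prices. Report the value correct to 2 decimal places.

€31012.99

Real GDP 2008 = Σ (p_2003 × q_2008) = 56.59·494 + 9.31·272 + 4.27·123 = 31012.99.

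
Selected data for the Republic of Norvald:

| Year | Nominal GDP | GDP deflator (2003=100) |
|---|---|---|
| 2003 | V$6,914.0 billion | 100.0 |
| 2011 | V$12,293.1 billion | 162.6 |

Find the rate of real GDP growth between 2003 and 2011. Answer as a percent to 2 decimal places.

Real GDP 2003 = 6914.0 / 1.000 = 6914.00.
Real GDP 2011 = 12293.1 / 1.626 = 7560.33.
Real growth = 7560.33 / 6914.00 − 1 = 0.0935.

9.35%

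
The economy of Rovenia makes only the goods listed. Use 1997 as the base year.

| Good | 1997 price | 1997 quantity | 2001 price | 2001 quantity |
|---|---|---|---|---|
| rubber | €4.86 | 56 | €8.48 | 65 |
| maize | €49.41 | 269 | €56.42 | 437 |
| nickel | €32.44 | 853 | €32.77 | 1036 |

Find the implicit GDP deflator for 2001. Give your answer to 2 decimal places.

Nominal GDP 2001 = 8.48·65 + 56.42·437 + 32.77·1036 = 59156.46.
Real GDP 2001 (at 1997 prices) = 4.86·65 + 49.41·437 + 32.44·1036 = 55515.91.
Deflator = Nominal/Real × 100 = 59156.46/55515.91 × 100 = 106.558.

106.56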